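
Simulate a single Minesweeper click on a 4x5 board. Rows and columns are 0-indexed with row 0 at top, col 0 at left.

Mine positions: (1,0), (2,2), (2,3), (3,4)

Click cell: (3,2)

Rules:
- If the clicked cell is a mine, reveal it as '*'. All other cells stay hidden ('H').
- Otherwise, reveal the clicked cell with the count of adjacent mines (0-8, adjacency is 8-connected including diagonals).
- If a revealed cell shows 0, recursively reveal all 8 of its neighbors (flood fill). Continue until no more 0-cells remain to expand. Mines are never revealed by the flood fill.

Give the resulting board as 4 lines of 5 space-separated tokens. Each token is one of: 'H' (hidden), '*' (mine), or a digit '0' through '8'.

H H H H H
H H H H H
H H H H H
H H 2 H H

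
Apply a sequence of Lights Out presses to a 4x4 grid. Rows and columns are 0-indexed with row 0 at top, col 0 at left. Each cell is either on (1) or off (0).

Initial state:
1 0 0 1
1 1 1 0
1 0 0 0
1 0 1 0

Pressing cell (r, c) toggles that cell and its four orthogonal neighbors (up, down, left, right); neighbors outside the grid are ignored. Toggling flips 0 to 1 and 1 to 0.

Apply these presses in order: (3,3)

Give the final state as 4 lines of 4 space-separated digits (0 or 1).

After press 1 at (3,3):
1 0 0 1
1 1 1 0
1 0 0 1
1 0 0 1

Answer: 1 0 0 1
1 1 1 0
1 0 0 1
1 0 0 1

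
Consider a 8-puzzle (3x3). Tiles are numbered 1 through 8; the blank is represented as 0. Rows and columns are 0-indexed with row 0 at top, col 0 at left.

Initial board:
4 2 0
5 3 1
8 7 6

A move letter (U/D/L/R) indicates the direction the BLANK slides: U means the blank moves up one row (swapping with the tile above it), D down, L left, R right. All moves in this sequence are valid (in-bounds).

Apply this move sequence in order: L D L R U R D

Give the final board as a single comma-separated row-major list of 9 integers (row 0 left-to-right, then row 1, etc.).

After move 1 (L):
4 0 2
5 3 1
8 7 6

After move 2 (D):
4 3 2
5 0 1
8 7 6

After move 3 (L):
4 3 2
0 5 1
8 7 6

After move 4 (R):
4 3 2
5 0 1
8 7 6

After move 5 (U):
4 0 2
5 3 1
8 7 6

After move 6 (R):
4 2 0
5 3 1
8 7 6

After move 7 (D):
4 2 1
5 3 0
8 7 6

Answer: 4, 2, 1, 5, 3, 0, 8, 7, 6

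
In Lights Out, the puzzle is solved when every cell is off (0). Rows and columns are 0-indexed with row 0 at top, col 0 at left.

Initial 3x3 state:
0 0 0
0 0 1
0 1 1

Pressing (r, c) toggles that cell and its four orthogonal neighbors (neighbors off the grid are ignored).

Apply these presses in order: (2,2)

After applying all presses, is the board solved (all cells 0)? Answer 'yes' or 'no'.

Answer: yes

Derivation:
After press 1 at (2,2):
0 0 0
0 0 0
0 0 0

Lights still on: 0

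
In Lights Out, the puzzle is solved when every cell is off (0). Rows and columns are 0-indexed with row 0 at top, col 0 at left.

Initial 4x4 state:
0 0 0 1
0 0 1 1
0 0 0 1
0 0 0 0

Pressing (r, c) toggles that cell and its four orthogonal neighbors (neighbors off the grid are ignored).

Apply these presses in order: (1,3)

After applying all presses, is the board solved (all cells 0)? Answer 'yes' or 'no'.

Answer: yes

Derivation:
After press 1 at (1,3):
0 0 0 0
0 0 0 0
0 0 0 0
0 0 0 0

Lights still on: 0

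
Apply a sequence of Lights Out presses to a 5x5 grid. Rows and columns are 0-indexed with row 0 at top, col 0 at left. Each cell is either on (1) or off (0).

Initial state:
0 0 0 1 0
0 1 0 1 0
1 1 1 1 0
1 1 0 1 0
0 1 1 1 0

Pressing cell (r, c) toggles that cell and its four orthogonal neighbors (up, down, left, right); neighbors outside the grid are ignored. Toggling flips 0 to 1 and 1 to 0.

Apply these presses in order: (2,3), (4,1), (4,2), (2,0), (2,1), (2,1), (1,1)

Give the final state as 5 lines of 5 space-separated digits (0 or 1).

Answer: 0 1 0 1 0
0 0 1 0 0
0 1 0 0 1
0 0 1 0 0
1 1 1 0 0

Derivation:
After press 1 at (2,3):
0 0 0 1 0
0 1 0 0 0
1 1 0 0 1
1 1 0 0 0
0 1 1 1 0

After press 2 at (4,1):
0 0 0 1 0
0 1 0 0 0
1 1 0 0 1
1 0 0 0 0
1 0 0 1 0

After press 3 at (4,2):
0 0 0 1 0
0 1 0 0 0
1 1 0 0 1
1 0 1 0 0
1 1 1 0 0

After press 4 at (2,0):
0 0 0 1 0
1 1 0 0 0
0 0 0 0 1
0 0 1 0 0
1 1 1 0 0

After press 5 at (2,1):
0 0 0 1 0
1 0 0 0 0
1 1 1 0 1
0 1 1 0 0
1 1 1 0 0

After press 6 at (2,1):
0 0 0 1 0
1 1 0 0 0
0 0 0 0 1
0 0 1 0 0
1 1 1 0 0

After press 7 at (1,1):
0 1 0 1 0
0 0 1 0 0
0 1 0 0 1
0 0 1 0 0
1 1 1 0 0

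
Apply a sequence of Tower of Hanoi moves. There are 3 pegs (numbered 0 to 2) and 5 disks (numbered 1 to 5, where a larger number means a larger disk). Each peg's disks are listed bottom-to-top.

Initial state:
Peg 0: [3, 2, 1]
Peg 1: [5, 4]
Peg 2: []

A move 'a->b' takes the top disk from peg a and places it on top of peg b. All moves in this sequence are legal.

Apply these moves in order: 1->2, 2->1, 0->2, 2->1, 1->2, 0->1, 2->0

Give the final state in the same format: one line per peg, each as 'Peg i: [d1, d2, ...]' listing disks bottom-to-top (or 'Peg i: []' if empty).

Answer: Peg 0: [3, 1]
Peg 1: [5, 4, 2]
Peg 2: []

Derivation:
After move 1 (1->2):
Peg 0: [3, 2, 1]
Peg 1: [5]
Peg 2: [4]

After move 2 (2->1):
Peg 0: [3, 2, 1]
Peg 1: [5, 4]
Peg 2: []

After move 3 (0->2):
Peg 0: [3, 2]
Peg 1: [5, 4]
Peg 2: [1]

After move 4 (2->1):
Peg 0: [3, 2]
Peg 1: [5, 4, 1]
Peg 2: []

After move 5 (1->2):
Peg 0: [3, 2]
Peg 1: [5, 4]
Peg 2: [1]

After move 6 (0->1):
Peg 0: [3]
Peg 1: [5, 4, 2]
Peg 2: [1]

After move 7 (2->0):
Peg 0: [3, 1]
Peg 1: [5, 4, 2]
Peg 2: []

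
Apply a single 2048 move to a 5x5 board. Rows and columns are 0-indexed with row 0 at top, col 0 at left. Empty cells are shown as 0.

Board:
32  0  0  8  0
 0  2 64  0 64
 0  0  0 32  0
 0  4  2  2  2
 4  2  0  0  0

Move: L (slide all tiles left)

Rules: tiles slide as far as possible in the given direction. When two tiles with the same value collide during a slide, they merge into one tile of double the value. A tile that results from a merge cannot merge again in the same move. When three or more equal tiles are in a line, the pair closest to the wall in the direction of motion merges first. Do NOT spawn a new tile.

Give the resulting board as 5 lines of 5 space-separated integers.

Answer:  32   8   0   0   0
  2 128   0   0   0
 32   0   0   0   0
  4   4   2   0   0
  4   2   0   0   0

Derivation:
Slide left:
row 0: [32, 0, 0, 8, 0] -> [32, 8, 0, 0, 0]
row 1: [0, 2, 64, 0, 64] -> [2, 128, 0, 0, 0]
row 2: [0, 0, 0, 32, 0] -> [32, 0, 0, 0, 0]
row 3: [0, 4, 2, 2, 2] -> [4, 4, 2, 0, 0]
row 4: [4, 2, 0, 0, 0] -> [4, 2, 0, 0, 0]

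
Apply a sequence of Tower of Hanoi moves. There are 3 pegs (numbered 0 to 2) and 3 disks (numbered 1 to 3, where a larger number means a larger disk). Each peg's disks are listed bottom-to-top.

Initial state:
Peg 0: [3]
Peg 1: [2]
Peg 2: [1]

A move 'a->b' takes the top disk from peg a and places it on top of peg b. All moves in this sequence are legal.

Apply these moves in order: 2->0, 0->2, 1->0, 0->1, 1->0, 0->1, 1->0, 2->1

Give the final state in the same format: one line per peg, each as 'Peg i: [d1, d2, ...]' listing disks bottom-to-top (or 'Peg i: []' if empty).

After move 1 (2->0):
Peg 0: [3, 1]
Peg 1: [2]
Peg 2: []

After move 2 (0->2):
Peg 0: [3]
Peg 1: [2]
Peg 2: [1]

After move 3 (1->0):
Peg 0: [3, 2]
Peg 1: []
Peg 2: [1]

After move 4 (0->1):
Peg 0: [3]
Peg 1: [2]
Peg 2: [1]

After move 5 (1->0):
Peg 0: [3, 2]
Peg 1: []
Peg 2: [1]

After move 6 (0->1):
Peg 0: [3]
Peg 1: [2]
Peg 2: [1]

After move 7 (1->0):
Peg 0: [3, 2]
Peg 1: []
Peg 2: [1]

After move 8 (2->1):
Peg 0: [3, 2]
Peg 1: [1]
Peg 2: []

Answer: Peg 0: [3, 2]
Peg 1: [1]
Peg 2: []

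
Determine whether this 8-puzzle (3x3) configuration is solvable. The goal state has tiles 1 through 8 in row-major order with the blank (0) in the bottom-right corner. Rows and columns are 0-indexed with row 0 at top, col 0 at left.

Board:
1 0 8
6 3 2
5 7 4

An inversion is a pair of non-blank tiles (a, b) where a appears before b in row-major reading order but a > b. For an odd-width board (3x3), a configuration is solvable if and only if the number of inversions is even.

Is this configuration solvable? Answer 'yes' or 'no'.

Answer: no

Derivation:
Inversions (pairs i<j in row-major order where tile[i] > tile[j] > 0): 13
13 is odd, so the puzzle is not solvable.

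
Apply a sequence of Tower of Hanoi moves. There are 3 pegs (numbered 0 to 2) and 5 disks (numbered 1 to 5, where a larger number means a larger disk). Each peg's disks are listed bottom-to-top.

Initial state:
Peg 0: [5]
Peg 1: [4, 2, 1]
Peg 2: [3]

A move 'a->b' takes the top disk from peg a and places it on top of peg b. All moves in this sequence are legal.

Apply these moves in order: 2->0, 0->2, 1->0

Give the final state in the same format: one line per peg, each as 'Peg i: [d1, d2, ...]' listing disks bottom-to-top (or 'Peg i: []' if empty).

Answer: Peg 0: [5, 1]
Peg 1: [4, 2]
Peg 2: [3]

Derivation:
After move 1 (2->0):
Peg 0: [5, 3]
Peg 1: [4, 2, 1]
Peg 2: []

After move 2 (0->2):
Peg 0: [5]
Peg 1: [4, 2, 1]
Peg 2: [3]

After move 3 (1->0):
Peg 0: [5, 1]
Peg 1: [4, 2]
Peg 2: [3]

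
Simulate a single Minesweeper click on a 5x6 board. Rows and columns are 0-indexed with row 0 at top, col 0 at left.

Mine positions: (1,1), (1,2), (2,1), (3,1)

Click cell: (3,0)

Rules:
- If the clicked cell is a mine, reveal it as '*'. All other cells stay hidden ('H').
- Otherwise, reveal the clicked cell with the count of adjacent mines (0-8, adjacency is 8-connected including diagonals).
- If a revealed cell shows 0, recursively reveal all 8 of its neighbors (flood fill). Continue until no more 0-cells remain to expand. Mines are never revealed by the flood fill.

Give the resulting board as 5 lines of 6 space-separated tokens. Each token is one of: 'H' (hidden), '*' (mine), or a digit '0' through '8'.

H H H H H H
H H H H H H
H H H H H H
2 H H H H H
H H H H H H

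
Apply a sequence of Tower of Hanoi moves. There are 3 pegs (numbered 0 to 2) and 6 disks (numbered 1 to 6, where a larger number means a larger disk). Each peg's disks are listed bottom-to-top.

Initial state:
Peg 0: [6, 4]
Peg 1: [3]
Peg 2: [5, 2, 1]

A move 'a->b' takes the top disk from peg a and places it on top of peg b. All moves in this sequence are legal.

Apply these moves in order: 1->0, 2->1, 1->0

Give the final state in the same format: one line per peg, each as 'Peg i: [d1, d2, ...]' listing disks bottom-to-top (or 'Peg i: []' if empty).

After move 1 (1->0):
Peg 0: [6, 4, 3]
Peg 1: []
Peg 2: [5, 2, 1]

After move 2 (2->1):
Peg 0: [6, 4, 3]
Peg 1: [1]
Peg 2: [5, 2]

After move 3 (1->0):
Peg 0: [6, 4, 3, 1]
Peg 1: []
Peg 2: [5, 2]

Answer: Peg 0: [6, 4, 3, 1]
Peg 1: []
Peg 2: [5, 2]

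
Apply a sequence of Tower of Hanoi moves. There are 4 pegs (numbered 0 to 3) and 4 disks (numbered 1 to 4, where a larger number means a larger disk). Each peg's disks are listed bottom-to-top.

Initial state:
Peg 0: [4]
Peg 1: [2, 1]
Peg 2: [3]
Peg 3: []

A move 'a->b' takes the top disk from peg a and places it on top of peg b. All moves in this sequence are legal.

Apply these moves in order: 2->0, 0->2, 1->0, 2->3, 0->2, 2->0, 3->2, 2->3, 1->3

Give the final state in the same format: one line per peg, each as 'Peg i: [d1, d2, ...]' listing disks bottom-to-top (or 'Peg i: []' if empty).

After move 1 (2->0):
Peg 0: [4, 3]
Peg 1: [2, 1]
Peg 2: []
Peg 3: []

After move 2 (0->2):
Peg 0: [4]
Peg 1: [2, 1]
Peg 2: [3]
Peg 3: []

After move 3 (1->0):
Peg 0: [4, 1]
Peg 1: [2]
Peg 2: [3]
Peg 3: []

After move 4 (2->3):
Peg 0: [4, 1]
Peg 1: [2]
Peg 2: []
Peg 3: [3]

After move 5 (0->2):
Peg 0: [4]
Peg 1: [2]
Peg 2: [1]
Peg 3: [3]

After move 6 (2->0):
Peg 0: [4, 1]
Peg 1: [2]
Peg 2: []
Peg 3: [3]

After move 7 (3->2):
Peg 0: [4, 1]
Peg 1: [2]
Peg 2: [3]
Peg 3: []

After move 8 (2->3):
Peg 0: [4, 1]
Peg 1: [2]
Peg 2: []
Peg 3: [3]

After move 9 (1->3):
Peg 0: [4, 1]
Peg 1: []
Peg 2: []
Peg 3: [3, 2]

Answer: Peg 0: [4, 1]
Peg 1: []
Peg 2: []
Peg 3: [3, 2]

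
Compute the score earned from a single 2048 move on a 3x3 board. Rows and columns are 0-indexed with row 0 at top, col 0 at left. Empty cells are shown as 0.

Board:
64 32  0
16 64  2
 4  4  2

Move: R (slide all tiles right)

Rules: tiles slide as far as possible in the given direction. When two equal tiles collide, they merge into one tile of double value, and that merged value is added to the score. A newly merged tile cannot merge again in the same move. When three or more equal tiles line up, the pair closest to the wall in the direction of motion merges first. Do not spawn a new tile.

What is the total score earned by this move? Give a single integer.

Answer: 8

Derivation:
Slide right:
row 0: [64, 32, 0] -> [0, 64, 32]  score +0 (running 0)
row 1: [16, 64, 2] -> [16, 64, 2]  score +0 (running 0)
row 2: [4, 4, 2] -> [0, 8, 2]  score +8 (running 8)
Board after move:
 0 64 32
16 64  2
 0  8  2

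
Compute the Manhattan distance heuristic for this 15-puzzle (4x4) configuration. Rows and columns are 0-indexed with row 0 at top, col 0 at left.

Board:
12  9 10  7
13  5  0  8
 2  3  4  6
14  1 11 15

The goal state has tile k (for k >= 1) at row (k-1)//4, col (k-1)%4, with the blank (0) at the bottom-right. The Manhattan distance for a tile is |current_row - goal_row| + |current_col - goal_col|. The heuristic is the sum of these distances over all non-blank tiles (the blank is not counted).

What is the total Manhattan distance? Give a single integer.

Answer: 35

Derivation:
Tile 12: at (0,0), goal (2,3), distance |0-2|+|0-3| = 5
Tile 9: at (0,1), goal (2,0), distance |0-2|+|1-0| = 3
Tile 10: at (0,2), goal (2,1), distance |0-2|+|2-1| = 3
Tile 7: at (0,3), goal (1,2), distance |0-1|+|3-2| = 2
Tile 13: at (1,0), goal (3,0), distance |1-3|+|0-0| = 2
Tile 5: at (1,1), goal (1,0), distance |1-1|+|1-0| = 1
Tile 8: at (1,3), goal (1,3), distance |1-1|+|3-3| = 0
Tile 2: at (2,0), goal (0,1), distance |2-0|+|0-1| = 3
Tile 3: at (2,1), goal (0,2), distance |2-0|+|1-2| = 3
Tile 4: at (2,2), goal (0,3), distance |2-0|+|2-3| = 3
Tile 6: at (2,3), goal (1,1), distance |2-1|+|3-1| = 3
Tile 14: at (3,0), goal (3,1), distance |3-3|+|0-1| = 1
Tile 1: at (3,1), goal (0,0), distance |3-0|+|1-0| = 4
Tile 11: at (3,2), goal (2,2), distance |3-2|+|2-2| = 1
Tile 15: at (3,3), goal (3,2), distance |3-3|+|3-2| = 1
Sum: 5 + 3 + 3 + 2 + 2 + 1 + 0 + 3 + 3 + 3 + 3 + 1 + 4 + 1 + 1 = 35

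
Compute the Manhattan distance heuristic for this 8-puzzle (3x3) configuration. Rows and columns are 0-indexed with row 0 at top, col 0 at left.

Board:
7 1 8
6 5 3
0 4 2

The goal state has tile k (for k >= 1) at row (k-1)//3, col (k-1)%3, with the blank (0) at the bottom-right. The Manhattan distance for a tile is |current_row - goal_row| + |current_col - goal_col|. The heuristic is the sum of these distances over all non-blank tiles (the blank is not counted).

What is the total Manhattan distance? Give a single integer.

Answer: 14

Derivation:
Tile 7: (0,0)->(2,0) = 2
Tile 1: (0,1)->(0,0) = 1
Tile 8: (0,2)->(2,1) = 3
Tile 6: (1,0)->(1,2) = 2
Tile 5: (1,1)->(1,1) = 0
Tile 3: (1,2)->(0,2) = 1
Tile 4: (2,1)->(1,0) = 2
Tile 2: (2,2)->(0,1) = 3
Sum: 2 + 1 + 3 + 2 + 0 + 1 + 2 + 3 = 14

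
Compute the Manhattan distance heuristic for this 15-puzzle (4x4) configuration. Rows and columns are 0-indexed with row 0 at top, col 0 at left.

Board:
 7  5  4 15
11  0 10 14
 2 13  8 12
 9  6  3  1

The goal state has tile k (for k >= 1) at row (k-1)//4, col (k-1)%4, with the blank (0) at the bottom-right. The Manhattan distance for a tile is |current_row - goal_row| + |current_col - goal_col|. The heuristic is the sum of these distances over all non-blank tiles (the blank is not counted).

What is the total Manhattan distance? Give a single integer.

Answer: 38

Derivation:
Tile 7: (0,0)->(1,2) = 3
Tile 5: (0,1)->(1,0) = 2
Tile 4: (0,2)->(0,3) = 1
Tile 15: (0,3)->(3,2) = 4
Tile 11: (1,0)->(2,2) = 3
Tile 10: (1,2)->(2,1) = 2
Tile 14: (1,3)->(3,1) = 4
Tile 2: (2,0)->(0,1) = 3
Tile 13: (2,1)->(3,0) = 2
Tile 8: (2,2)->(1,3) = 2
Tile 12: (2,3)->(2,3) = 0
Tile 9: (3,0)->(2,0) = 1
Tile 6: (3,1)->(1,1) = 2
Tile 3: (3,2)->(0,2) = 3
Tile 1: (3,3)->(0,0) = 6
Sum: 3 + 2 + 1 + 4 + 3 + 2 + 4 + 3 + 2 + 2 + 0 + 1 + 2 + 3 + 6 = 38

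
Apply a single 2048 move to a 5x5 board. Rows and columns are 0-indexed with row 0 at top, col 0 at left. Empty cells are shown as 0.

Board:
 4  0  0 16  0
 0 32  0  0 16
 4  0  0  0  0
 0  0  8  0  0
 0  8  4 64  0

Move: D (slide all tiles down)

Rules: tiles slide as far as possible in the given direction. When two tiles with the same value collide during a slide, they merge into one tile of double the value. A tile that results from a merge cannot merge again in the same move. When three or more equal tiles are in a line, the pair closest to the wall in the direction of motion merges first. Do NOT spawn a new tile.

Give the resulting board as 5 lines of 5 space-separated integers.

Answer:  0  0  0  0  0
 0  0  0  0  0
 0  0  0  0  0
 0 32  8 16  0
 8  8  4 64 16

Derivation:
Slide down:
col 0: [4, 0, 4, 0, 0] -> [0, 0, 0, 0, 8]
col 1: [0, 32, 0, 0, 8] -> [0, 0, 0, 32, 8]
col 2: [0, 0, 0, 8, 4] -> [0, 0, 0, 8, 4]
col 3: [16, 0, 0, 0, 64] -> [0, 0, 0, 16, 64]
col 4: [0, 16, 0, 0, 0] -> [0, 0, 0, 0, 16]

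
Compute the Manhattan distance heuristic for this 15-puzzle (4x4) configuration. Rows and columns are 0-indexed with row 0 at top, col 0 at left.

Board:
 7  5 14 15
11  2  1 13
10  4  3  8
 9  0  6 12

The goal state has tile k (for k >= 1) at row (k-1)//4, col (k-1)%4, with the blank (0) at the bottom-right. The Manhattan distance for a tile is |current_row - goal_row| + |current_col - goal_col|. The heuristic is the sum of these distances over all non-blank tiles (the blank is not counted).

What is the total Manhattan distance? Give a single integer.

Answer: 38

Derivation:
Tile 7: at (0,0), goal (1,2), distance |0-1|+|0-2| = 3
Tile 5: at (0,1), goal (1,0), distance |0-1|+|1-0| = 2
Tile 14: at (0,2), goal (3,1), distance |0-3|+|2-1| = 4
Tile 15: at (0,3), goal (3,2), distance |0-3|+|3-2| = 4
Tile 11: at (1,0), goal (2,2), distance |1-2|+|0-2| = 3
Tile 2: at (1,1), goal (0,1), distance |1-0|+|1-1| = 1
Tile 1: at (1,2), goal (0,0), distance |1-0|+|2-0| = 3
Tile 13: at (1,3), goal (3,0), distance |1-3|+|3-0| = 5
Tile 10: at (2,0), goal (2,1), distance |2-2|+|0-1| = 1
Tile 4: at (2,1), goal (0,3), distance |2-0|+|1-3| = 4
Tile 3: at (2,2), goal (0,2), distance |2-0|+|2-2| = 2
Tile 8: at (2,3), goal (1,3), distance |2-1|+|3-3| = 1
Tile 9: at (3,0), goal (2,0), distance |3-2|+|0-0| = 1
Tile 6: at (3,2), goal (1,1), distance |3-1|+|2-1| = 3
Tile 12: at (3,3), goal (2,3), distance |3-2|+|3-3| = 1
Sum: 3 + 2 + 4 + 4 + 3 + 1 + 3 + 5 + 1 + 4 + 2 + 1 + 1 + 3 + 1 = 38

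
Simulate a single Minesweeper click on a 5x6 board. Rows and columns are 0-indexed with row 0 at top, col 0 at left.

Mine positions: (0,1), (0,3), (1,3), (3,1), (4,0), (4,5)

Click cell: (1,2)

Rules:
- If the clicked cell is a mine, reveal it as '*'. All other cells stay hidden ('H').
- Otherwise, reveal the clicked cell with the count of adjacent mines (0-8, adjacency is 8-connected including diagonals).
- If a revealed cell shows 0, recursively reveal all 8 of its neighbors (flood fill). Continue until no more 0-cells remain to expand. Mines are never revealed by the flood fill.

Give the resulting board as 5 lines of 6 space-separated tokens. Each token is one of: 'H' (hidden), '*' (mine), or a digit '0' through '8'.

H H H H H H
H H 3 H H H
H H H H H H
H H H H H H
H H H H H H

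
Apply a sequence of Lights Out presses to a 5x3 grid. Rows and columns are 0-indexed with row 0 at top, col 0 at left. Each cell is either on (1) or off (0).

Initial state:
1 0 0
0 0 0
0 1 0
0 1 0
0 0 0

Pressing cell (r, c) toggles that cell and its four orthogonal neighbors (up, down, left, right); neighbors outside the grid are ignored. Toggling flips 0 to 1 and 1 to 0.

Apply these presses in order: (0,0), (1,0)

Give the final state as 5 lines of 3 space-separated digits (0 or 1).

After press 1 at (0,0):
0 1 0
1 0 0
0 1 0
0 1 0
0 0 0

After press 2 at (1,0):
1 1 0
0 1 0
1 1 0
0 1 0
0 0 0

Answer: 1 1 0
0 1 0
1 1 0
0 1 0
0 0 0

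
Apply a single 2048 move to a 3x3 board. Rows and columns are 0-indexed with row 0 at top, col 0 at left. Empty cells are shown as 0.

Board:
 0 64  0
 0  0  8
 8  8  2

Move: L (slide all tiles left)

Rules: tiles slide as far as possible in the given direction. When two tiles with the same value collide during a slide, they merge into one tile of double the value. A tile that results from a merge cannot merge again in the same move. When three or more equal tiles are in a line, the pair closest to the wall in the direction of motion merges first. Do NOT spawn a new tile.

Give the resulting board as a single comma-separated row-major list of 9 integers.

Slide left:
row 0: [0, 64, 0] -> [64, 0, 0]
row 1: [0, 0, 8] -> [8, 0, 0]
row 2: [8, 8, 2] -> [16, 2, 0]

Answer: 64, 0, 0, 8, 0, 0, 16, 2, 0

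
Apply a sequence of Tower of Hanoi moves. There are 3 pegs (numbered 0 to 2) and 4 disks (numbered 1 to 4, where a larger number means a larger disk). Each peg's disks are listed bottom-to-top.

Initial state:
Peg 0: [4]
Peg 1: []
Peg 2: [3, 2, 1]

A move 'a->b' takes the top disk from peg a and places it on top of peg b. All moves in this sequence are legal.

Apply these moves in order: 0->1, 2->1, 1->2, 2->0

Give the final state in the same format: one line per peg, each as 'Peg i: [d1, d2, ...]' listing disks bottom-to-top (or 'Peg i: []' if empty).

After move 1 (0->1):
Peg 0: []
Peg 1: [4]
Peg 2: [3, 2, 1]

After move 2 (2->1):
Peg 0: []
Peg 1: [4, 1]
Peg 2: [3, 2]

After move 3 (1->2):
Peg 0: []
Peg 1: [4]
Peg 2: [3, 2, 1]

After move 4 (2->0):
Peg 0: [1]
Peg 1: [4]
Peg 2: [3, 2]

Answer: Peg 0: [1]
Peg 1: [4]
Peg 2: [3, 2]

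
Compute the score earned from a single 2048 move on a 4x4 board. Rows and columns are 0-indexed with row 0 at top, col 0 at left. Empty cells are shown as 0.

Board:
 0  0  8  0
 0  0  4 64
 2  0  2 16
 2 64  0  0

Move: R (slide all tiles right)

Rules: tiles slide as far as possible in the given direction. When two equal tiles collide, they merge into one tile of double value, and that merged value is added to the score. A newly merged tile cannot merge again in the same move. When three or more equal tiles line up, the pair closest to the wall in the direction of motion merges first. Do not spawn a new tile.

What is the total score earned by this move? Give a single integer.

Slide right:
row 0: [0, 0, 8, 0] -> [0, 0, 0, 8]  score +0 (running 0)
row 1: [0, 0, 4, 64] -> [0, 0, 4, 64]  score +0 (running 0)
row 2: [2, 0, 2, 16] -> [0, 0, 4, 16]  score +4 (running 4)
row 3: [2, 64, 0, 0] -> [0, 0, 2, 64]  score +0 (running 4)
Board after move:
 0  0  0  8
 0  0  4 64
 0  0  4 16
 0  0  2 64

Answer: 4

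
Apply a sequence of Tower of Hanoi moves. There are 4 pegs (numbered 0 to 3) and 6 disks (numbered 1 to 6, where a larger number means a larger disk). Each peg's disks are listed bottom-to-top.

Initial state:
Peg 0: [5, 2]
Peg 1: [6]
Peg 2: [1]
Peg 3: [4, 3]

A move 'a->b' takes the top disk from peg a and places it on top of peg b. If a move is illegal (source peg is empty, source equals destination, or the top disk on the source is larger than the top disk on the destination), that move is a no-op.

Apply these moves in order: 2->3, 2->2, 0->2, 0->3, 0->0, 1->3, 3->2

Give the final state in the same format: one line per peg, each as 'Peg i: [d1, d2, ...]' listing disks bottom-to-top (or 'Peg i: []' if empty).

Answer: Peg 0: [5]
Peg 1: [6]
Peg 2: [2, 1]
Peg 3: [4, 3]

Derivation:
After move 1 (2->3):
Peg 0: [5, 2]
Peg 1: [6]
Peg 2: []
Peg 3: [4, 3, 1]

After move 2 (2->2):
Peg 0: [5, 2]
Peg 1: [6]
Peg 2: []
Peg 3: [4, 3, 1]

After move 3 (0->2):
Peg 0: [5]
Peg 1: [6]
Peg 2: [2]
Peg 3: [4, 3, 1]

After move 4 (0->3):
Peg 0: [5]
Peg 1: [6]
Peg 2: [2]
Peg 3: [4, 3, 1]

After move 5 (0->0):
Peg 0: [5]
Peg 1: [6]
Peg 2: [2]
Peg 3: [4, 3, 1]

After move 6 (1->3):
Peg 0: [5]
Peg 1: [6]
Peg 2: [2]
Peg 3: [4, 3, 1]

After move 7 (3->2):
Peg 0: [5]
Peg 1: [6]
Peg 2: [2, 1]
Peg 3: [4, 3]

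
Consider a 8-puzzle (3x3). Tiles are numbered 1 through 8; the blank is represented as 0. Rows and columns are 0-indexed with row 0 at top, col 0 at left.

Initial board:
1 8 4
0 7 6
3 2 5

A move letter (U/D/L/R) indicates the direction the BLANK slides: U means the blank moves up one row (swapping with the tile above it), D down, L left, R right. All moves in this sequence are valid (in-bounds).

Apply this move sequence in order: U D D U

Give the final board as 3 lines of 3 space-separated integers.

Answer: 1 8 4
0 7 6
3 2 5

Derivation:
After move 1 (U):
0 8 4
1 7 6
3 2 5

After move 2 (D):
1 8 4
0 7 6
3 2 5

After move 3 (D):
1 8 4
3 7 6
0 2 5

After move 4 (U):
1 8 4
0 7 6
3 2 5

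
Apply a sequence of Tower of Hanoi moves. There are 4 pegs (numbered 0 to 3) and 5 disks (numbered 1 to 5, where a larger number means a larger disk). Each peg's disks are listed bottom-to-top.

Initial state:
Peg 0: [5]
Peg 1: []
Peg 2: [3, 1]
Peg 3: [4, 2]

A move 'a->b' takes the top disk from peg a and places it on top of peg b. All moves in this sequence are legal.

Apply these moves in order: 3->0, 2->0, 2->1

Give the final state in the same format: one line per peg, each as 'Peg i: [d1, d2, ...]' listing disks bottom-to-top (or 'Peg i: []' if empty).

After move 1 (3->0):
Peg 0: [5, 2]
Peg 1: []
Peg 2: [3, 1]
Peg 3: [4]

After move 2 (2->0):
Peg 0: [5, 2, 1]
Peg 1: []
Peg 2: [3]
Peg 3: [4]

After move 3 (2->1):
Peg 0: [5, 2, 1]
Peg 1: [3]
Peg 2: []
Peg 3: [4]

Answer: Peg 0: [5, 2, 1]
Peg 1: [3]
Peg 2: []
Peg 3: [4]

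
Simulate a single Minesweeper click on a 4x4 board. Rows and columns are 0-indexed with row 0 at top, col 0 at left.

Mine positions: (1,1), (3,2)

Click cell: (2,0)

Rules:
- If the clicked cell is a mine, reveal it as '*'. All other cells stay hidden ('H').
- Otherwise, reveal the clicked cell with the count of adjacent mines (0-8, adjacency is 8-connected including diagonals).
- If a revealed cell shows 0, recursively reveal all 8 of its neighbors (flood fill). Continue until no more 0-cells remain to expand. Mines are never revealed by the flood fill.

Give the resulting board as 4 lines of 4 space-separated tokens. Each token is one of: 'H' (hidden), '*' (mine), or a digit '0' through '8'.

H H H H
H H H H
1 H H H
H H H H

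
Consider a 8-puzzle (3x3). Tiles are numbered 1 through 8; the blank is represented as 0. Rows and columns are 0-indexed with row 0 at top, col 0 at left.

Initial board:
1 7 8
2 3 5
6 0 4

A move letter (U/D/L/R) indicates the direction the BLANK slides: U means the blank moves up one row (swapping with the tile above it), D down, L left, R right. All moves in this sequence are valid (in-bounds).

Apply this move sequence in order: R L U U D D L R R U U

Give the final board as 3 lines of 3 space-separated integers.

Answer: 1 7 0
2 3 8
6 4 5

Derivation:
After move 1 (R):
1 7 8
2 3 5
6 4 0

After move 2 (L):
1 7 8
2 3 5
6 0 4

After move 3 (U):
1 7 8
2 0 5
6 3 4

After move 4 (U):
1 0 8
2 7 5
6 3 4

After move 5 (D):
1 7 8
2 0 5
6 3 4

After move 6 (D):
1 7 8
2 3 5
6 0 4

After move 7 (L):
1 7 8
2 3 5
0 6 4

After move 8 (R):
1 7 8
2 3 5
6 0 4

After move 9 (R):
1 7 8
2 3 5
6 4 0

After move 10 (U):
1 7 8
2 3 0
6 4 5

After move 11 (U):
1 7 0
2 3 8
6 4 5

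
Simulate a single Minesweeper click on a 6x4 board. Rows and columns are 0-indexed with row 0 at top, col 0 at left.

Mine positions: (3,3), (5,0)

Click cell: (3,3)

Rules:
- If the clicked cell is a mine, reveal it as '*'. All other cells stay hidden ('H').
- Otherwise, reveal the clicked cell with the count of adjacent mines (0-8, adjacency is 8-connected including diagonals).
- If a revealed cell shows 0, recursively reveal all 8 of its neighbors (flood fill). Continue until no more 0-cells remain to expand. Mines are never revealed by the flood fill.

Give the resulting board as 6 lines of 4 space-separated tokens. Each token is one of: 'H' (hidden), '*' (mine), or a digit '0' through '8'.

H H H H
H H H H
H H H H
H H H *
H H H H
H H H H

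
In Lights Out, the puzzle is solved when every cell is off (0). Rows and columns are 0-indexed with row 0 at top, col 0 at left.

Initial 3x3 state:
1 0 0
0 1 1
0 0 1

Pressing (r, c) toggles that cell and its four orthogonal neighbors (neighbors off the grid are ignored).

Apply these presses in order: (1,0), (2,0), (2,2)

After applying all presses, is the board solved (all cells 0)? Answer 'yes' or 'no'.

Answer: yes

Derivation:
After press 1 at (1,0):
0 0 0
1 0 1
1 0 1

After press 2 at (2,0):
0 0 0
0 0 1
0 1 1

After press 3 at (2,2):
0 0 0
0 0 0
0 0 0

Lights still on: 0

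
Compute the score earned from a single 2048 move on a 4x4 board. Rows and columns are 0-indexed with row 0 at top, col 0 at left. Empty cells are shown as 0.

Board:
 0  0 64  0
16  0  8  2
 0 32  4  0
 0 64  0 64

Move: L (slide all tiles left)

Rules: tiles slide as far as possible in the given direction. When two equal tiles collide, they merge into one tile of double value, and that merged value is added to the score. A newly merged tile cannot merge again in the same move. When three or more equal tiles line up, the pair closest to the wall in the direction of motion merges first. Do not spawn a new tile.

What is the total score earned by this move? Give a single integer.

Slide left:
row 0: [0, 0, 64, 0] -> [64, 0, 0, 0]  score +0 (running 0)
row 1: [16, 0, 8, 2] -> [16, 8, 2, 0]  score +0 (running 0)
row 2: [0, 32, 4, 0] -> [32, 4, 0, 0]  score +0 (running 0)
row 3: [0, 64, 0, 64] -> [128, 0, 0, 0]  score +128 (running 128)
Board after move:
 64   0   0   0
 16   8   2   0
 32   4   0   0
128   0   0   0

Answer: 128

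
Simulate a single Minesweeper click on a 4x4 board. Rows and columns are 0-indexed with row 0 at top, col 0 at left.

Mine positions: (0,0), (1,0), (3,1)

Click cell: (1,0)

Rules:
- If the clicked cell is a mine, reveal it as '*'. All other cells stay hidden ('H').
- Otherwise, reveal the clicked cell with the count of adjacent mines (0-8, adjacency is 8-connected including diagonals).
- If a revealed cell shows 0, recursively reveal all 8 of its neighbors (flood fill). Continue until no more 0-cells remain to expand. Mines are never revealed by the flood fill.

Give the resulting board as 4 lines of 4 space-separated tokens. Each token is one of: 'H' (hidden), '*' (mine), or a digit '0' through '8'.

H H H H
* H H H
H H H H
H H H H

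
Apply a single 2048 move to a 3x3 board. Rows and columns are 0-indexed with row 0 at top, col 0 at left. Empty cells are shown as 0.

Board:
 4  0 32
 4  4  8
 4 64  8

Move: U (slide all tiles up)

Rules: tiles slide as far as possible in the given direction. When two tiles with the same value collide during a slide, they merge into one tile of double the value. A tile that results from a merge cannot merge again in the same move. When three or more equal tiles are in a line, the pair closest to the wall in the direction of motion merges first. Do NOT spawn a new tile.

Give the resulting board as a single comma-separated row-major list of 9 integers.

Slide up:
col 0: [4, 4, 4] -> [8, 4, 0]
col 1: [0, 4, 64] -> [4, 64, 0]
col 2: [32, 8, 8] -> [32, 16, 0]

Answer: 8, 4, 32, 4, 64, 16, 0, 0, 0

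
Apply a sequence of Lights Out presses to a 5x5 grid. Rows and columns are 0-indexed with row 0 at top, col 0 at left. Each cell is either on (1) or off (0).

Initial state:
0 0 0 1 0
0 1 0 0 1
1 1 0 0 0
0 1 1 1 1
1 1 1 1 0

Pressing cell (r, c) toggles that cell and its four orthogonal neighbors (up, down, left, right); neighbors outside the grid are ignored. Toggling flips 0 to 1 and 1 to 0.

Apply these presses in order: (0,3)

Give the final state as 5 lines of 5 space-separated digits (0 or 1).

Answer: 0 0 1 0 1
0 1 0 1 1
1 1 0 0 0
0 1 1 1 1
1 1 1 1 0

Derivation:
After press 1 at (0,3):
0 0 1 0 1
0 1 0 1 1
1 1 0 0 0
0 1 1 1 1
1 1 1 1 0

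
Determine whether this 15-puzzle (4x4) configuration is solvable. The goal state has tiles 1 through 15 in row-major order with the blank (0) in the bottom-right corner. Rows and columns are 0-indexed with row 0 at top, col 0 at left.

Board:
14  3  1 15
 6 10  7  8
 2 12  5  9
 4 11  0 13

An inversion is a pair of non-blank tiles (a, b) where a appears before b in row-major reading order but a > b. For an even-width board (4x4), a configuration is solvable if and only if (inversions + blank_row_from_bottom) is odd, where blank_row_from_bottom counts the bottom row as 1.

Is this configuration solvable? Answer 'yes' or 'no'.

Answer: no

Derivation:
Inversions: 47
Blank is in row 3 (0-indexed from top), which is row 1 counting from the bottom (bottom = 1).
47 + 1 = 48, which is even, so the puzzle is not solvable.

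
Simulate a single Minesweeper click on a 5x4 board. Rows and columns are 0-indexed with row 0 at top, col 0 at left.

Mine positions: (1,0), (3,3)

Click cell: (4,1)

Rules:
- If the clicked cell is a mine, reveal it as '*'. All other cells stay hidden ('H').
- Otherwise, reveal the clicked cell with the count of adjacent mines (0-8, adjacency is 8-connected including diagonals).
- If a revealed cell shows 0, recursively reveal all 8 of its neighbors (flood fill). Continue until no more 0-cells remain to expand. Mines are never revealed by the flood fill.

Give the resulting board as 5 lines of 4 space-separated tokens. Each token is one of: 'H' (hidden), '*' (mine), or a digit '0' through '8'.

H H H H
H H H H
1 1 1 H
0 0 1 H
0 0 1 H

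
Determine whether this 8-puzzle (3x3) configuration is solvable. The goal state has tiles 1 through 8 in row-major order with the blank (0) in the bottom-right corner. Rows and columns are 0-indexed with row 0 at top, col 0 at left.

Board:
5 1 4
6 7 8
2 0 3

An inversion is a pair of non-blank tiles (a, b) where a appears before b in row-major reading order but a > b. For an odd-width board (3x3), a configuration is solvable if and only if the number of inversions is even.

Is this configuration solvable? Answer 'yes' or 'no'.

Answer: yes

Derivation:
Inversions (pairs i<j in row-major order where tile[i] > tile[j] > 0): 12
12 is even, so the puzzle is solvable.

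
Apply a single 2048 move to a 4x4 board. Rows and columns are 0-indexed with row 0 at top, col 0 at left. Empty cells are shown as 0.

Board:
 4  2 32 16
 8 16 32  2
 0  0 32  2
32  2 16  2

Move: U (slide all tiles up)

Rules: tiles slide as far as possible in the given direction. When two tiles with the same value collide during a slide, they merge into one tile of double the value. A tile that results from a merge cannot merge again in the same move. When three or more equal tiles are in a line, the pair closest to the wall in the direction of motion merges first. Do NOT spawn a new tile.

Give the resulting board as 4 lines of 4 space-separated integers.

Answer:  4  2 64 16
 8 16 32  4
32  2 16  2
 0  0  0  0

Derivation:
Slide up:
col 0: [4, 8, 0, 32] -> [4, 8, 32, 0]
col 1: [2, 16, 0, 2] -> [2, 16, 2, 0]
col 2: [32, 32, 32, 16] -> [64, 32, 16, 0]
col 3: [16, 2, 2, 2] -> [16, 4, 2, 0]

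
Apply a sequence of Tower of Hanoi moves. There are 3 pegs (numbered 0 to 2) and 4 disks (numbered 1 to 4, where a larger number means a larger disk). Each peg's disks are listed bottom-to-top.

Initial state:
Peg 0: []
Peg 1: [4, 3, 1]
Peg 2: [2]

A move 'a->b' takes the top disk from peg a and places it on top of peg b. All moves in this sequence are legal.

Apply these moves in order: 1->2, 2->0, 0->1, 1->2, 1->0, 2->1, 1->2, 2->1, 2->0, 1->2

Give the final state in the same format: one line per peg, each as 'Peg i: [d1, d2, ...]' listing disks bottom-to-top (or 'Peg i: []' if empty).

Answer: Peg 0: [3, 2]
Peg 1: [4]
Peg 2: [1]

Derivation:
After move 1 (1->2):
Peg 0: []
Peg 1: [4, 3]
Peg 2: [2, 1]

After move 2 (2->0):
Peg 0: [1]
Peg 1: [4, 3]
Peg 2: [2]

After move 3 (0->1):
Peg 0: []
Peg 1: [4, 3, 1]
Peg 2: [2]

After move 4 (1->2):
Peg 0: []
Peg 1: [4, 3]
Peg 2: [2, 1]

After move 5 (1->0):
Peg 0: [3]
Peg 1: [4]
Peg 2: [2, 1]

After move 6 (2->1):
Peg 0: [3]
Peg 1: [4, 1]
Peg 2: [2]

After move 7 (1->2):
Peg 0: [3]
Peg 1: [4]
Peg 2: [2, 1]

After move 8 (2->1):
Peg 0: [3]
Peg 1: [4, 1]
Peg 2: [2]

After move 9 (2->0):
Peg 0: [3, 2]
Peg 1: [4, 1]
Peg 2: []

After move 10 (1->2):
Peg 0: [3, 2]
Peg 1: [4]
Peg 2: [1]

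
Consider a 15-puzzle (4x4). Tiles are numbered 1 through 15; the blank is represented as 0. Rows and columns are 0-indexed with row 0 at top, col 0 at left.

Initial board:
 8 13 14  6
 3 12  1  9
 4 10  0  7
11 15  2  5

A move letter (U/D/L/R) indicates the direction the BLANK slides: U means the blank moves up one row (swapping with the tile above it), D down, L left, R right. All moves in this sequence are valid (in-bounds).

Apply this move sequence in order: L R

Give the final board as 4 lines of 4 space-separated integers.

After move 1 (L):
 8 13 14  6
 3 12  1  9
 4  0 10  7
11 15  2  5

After move 2 (R):
 8 13 14  6
 3 12  1  9
 4 10  0  7
11 15  2  5

Answer:  8 13 14  6
 3 12  1  9
 4 10  0  7
11 15  2  5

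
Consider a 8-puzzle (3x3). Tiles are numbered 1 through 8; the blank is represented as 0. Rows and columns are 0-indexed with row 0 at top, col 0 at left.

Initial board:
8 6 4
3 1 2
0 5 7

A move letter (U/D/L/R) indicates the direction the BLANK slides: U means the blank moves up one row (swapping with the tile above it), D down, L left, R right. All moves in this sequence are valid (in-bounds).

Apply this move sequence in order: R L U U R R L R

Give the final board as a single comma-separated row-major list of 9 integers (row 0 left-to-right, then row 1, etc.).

Answer: 6, 4, 0, 8, 1, 2, 3, 5, 7

Derivation:
After move 1 (R):
8 6 4
3 1 2
5 0 7

After move 2 (L):
8 6 4
3 1 2
0 5 7

After move 3 (U):
8 6 4
0 1 2
3 5 7

After move 4 (U):
0 6 4
8 1 2
3 5 7

After move 5 (R):
6 0 4
8 1 2
3 5 7

After move 6 (R):
6 4 0
8 1 2
3 5 7

After move 7 (L):
6 0 4
8 1 2
3 5 7

After move 8 (R):
6 4 0
8 1 2
3 5 7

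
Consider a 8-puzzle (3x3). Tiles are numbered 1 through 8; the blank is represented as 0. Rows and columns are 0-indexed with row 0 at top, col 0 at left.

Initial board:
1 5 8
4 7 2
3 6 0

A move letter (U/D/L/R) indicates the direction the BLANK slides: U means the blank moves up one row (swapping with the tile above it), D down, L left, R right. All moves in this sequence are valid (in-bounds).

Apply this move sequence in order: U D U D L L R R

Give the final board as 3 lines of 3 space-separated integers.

After move 1 (U):
1 5 8
4 7 0
3 6 2

After move 2 (D):
1 5 8
4 7 2
3 6 0

After move 3 (U):
1 5 8
4 7 0
3 6 2

After move 4 (D):
1 5 8
4 7 2
3 6 0

After move 5 (L):
1 5 8
4 7 2
3 0 6

After move 6 (L):
1 5 8
4 7 2
0 3 6

After move 7 (R):
1 5 8
4 7 2
3 0 6

After move 8 (R):
1 5 8
4 7 2
3 6 0

Answer: 1 5 8
4 7 2
3 6 0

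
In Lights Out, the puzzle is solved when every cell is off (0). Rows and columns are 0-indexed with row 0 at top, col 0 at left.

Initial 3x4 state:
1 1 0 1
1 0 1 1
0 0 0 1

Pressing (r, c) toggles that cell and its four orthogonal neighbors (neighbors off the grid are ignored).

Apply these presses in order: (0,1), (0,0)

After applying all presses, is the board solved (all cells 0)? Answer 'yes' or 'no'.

Answer: no

Derivation:
After press 1 at (0,1):
0 0 1 1
1 1 1 1
0 0 0 1

After press 2 at (0,0):
1 1 1 1
0 1 1 1
0 0 0 1

Lights still on: 8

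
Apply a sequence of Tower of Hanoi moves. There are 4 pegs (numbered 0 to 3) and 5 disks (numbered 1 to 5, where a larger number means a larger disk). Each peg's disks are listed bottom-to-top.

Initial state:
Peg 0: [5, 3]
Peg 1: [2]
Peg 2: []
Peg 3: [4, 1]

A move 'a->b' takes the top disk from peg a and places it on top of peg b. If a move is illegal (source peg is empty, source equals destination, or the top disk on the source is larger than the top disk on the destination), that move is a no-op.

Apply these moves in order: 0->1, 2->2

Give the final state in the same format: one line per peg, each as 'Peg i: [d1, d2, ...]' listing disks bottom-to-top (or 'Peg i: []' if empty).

After move 1 (0->1):
Peg 0: [5, 3]
Peg 1: [2]
Peg 2: []
Peg 3: [4, 1]

After move 2 (2->2):
Peg 0: [5, 3]
Peg 1: [2]
Peg 2: []
Peg 3: [4, 1]

Answer: Peg 0: [5, 3]
Peg 1: [2]
Peg 2: []
Peg 3: [4, 1]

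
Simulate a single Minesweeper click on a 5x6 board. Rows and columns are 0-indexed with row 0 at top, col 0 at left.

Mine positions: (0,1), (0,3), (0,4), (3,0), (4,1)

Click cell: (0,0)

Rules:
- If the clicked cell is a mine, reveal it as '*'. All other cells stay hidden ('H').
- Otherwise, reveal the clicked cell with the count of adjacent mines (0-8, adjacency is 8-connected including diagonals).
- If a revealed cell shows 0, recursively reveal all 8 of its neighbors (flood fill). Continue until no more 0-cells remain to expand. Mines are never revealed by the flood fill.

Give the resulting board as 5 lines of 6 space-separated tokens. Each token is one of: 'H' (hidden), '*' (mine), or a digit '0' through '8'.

1 H H H H H
H H H H H H
H H H H H H
H H H H H H
H H H H H H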